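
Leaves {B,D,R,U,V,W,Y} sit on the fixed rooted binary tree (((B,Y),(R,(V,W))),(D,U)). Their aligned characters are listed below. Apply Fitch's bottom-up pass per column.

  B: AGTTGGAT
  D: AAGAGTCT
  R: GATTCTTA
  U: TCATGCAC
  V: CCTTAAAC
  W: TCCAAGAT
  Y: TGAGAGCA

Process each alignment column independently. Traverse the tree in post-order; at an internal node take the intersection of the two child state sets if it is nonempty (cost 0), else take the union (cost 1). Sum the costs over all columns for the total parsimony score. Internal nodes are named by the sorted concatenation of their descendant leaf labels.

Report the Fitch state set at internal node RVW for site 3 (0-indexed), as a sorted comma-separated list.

T

BY@0: {A} ∪ {T} = {A,T} (union, +1)
VW@0: {C} ∪ {T} = {C,T} (union, +1)
RVW@0: {G} ∪ {C,T} = {C,G,T} (union, +1)
BRVWY@0: {A,T} ∩ {C,G,T} = {T} (intersection, +0)
DU@0: {A} ∪ {T} = {A,T} (union, +1)
BDRUVWY@0: {T} ∩ {A,T} = {T} (intersection, +0)
BY@1: {G} ∩ {G} = {G} (intersection, +0)
VW@1: {C} ∩ {C} = {C} (intersection, +0)
RVW@1: {A} ∪ {C} = {A,C} (union, +1)
BRVWY@1: {G} ∪ {A,C} = {A,C,G} (union, +1)
DU@1: {A} ∪ {C} = {A,C} (union, +1)
BDRUVWY@1: {A,C,G} ∩ {A,C} = {A,C} (intersection, +0)
BY@2: {T} ∪ {A} = {A,T} (union, +1)
VW@2: {T} ∪ {C} = {C,T} (union, +1)
RVW@2: {T} ∩ {C,T} = {T} (intersection, +0)
BRVWY@2: {A,T} ∩ {T} = {T} (intersection, +0)
DU@2: {G} ∪ {A} = {A,G} (union, +1)
BDRUVWY@2: {T} ∪ {A,G} = {A,G,T} (union, +1)
BY@3: {T} ∪ {G} = {G,T} (union, +1)
VW@3: {T} ∪ {A} = {A,T} (union, +1)
RVW@3: {T} ∩ {A,T} = {T} (intersection, +0)
BRVWY@3: {G,T} ∩ {T} = {T} (intersection, +0)
DU@3: {A} ∪ {T} = {A,T} (union, +1)
BDRUVWY@3: {T} ∩ {A,T} = {T} (intersection, +0)
BY@4: {G} ∪ {A} = {A,G} (union, +1)
VW@4: {A} ∩ {A} = {A} (intersection, +0)
RVW@4: {C} ∪ {A} = {A,C} (union, +1)
BRVWY@4: {A,G} ∩ {A,C} = {A} (intersection, +0)
DU@4: {G} ∩ {G} = {G} (intersection, +0)
BDRUVWY@4: {A} ∪ {G} = {A,G} (union, +1)
BY@5: {G} ∩ {G} = {G} (intersection, +0)
VW@5: {A} ∪ {G} = {A,G} (union, +1)
RVW@5: {T} ∪ {A,G} = {A,G,T} (union, +1)
BRVWY@5: {G} ∩ {A,G,T} = {G} (intersection, +0)
DU@5: {T} ∪ {C} = {C,T} (union, +1)
BDRUVWY@5: {G} ∪ {C,T} = {C,G,T} (union, +1)
BY@6: {A} ∪ {C} = {A,C} (union, +1)
VW@6: {A} ∩ {A} = {A} (intersection, +0)
RVW@6: {T} ∪ {A} = {A,T} (union, +1)
BRVWY@6: {A,C} ∩ {A,T} = {A} (intersection, +0)
DU@6: {C} ∪ {A} = {A,C} (union, +1)
BDRUVWY@6: {A} ∩ {A,C} = {A} (intersection, +0)
BY@7: {T} ∪ {A} = {A,T} (union, +1)
VW@7: {C} ∪ {T} = {C,T} (union, +1)
RVW@7: {A} ∪ {C,T} = {A,C,T} (union, +1)
BRVWY@7: {A,T} ∩ {A,C,T} = {A,T} (intersection, +0)
DU@7: {T} ∪ {C} = {C,T} (union, +1)
BDRUVWY@7: {A,T} ∩ {C,T} = {T} (intersection, +0)
per-site changes: [4, 3, 4, 3, 3, 4, 3, 4]; total = 28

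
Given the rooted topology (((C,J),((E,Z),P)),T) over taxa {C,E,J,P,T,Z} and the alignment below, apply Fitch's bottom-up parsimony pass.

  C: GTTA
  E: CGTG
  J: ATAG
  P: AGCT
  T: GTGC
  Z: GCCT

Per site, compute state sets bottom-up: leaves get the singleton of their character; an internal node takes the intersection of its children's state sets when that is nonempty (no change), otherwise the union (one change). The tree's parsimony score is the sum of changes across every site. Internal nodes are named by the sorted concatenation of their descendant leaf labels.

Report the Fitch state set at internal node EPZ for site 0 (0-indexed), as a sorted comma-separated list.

CJ@0: {G} ∪ {A} = {A,G} (union, +1)
EZ@0: {C} ∪ {G} = {C,G} (union, +1)
EPZ@0: {C,G} ∪ {A} = {A,C,G} (union, +1)
CEJPZ@0: {A,G} ∩ {A,C,G} = {A,G} (intersection, +0)
CEJPTZ@0: {A,G} ∩ {G} = {G} (intersection, +0)
CJ@1: {T} ∩ {T} = {T} (intersection, +0)
EZ@1: {G} ∪ {C} = {C,G} (union, +1)
EPZ@1: {C,G} ∩ {G} = {G} (intersection, +0)
CEJPZ@1: {T} ∪ {G} = {G,T} (union, +1)
CEJPTZ@1: {G,T} ∩ {T} = {T} (intersection, +0)
CJ@2: {T} ∪ {A} = {A,T} (union, +1)
EZ@2: {T} ∪ {C} = {C,T} (union, +1)
EPZ@2: {C,T} ∩ {C} = {C} (intersection, +0)
CEJPZ@2: {A,T} ∪ {C} = {A,C,T} (union, +1)
CEJPTZ@2: {A,C,T} ∪ {G} = {A,C,G,T} (union, +1)
CJ@3: {A} ∪ {G} = {A,G} (union, +1)
EZ@3: {G} ∪ {T} = {G,T} (union, +1)
EPZ@3: {G,T} ∩ {T} = {T} (intersection, +0)
CEJPZ@3: {A,G} ∪ {T} = {A,G,T} (union, +1)
CEJPTZ@3: {A,G,T} ∪ {C} = {A,C,G,T} (union, +1)
per-site changes: [3, 2, 4, 4]; total = 13

A,C,G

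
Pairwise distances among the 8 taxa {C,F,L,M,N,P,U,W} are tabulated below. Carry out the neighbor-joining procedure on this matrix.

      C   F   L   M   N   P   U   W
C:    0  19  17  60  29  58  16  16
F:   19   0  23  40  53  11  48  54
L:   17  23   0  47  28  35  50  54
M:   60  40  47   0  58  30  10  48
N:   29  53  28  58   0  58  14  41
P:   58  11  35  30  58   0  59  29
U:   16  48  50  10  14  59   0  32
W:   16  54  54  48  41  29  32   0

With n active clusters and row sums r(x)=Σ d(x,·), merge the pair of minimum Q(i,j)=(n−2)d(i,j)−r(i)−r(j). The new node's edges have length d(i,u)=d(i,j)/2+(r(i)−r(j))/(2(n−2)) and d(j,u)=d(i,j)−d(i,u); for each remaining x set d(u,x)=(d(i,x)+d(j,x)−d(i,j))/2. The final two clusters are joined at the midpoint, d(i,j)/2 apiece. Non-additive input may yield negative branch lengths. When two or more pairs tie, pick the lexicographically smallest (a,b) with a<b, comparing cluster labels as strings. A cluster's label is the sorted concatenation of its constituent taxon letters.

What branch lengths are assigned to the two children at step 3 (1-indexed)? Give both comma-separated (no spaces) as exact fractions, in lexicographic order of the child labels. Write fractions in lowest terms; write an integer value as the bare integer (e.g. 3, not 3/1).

417/32,335/32

1. join F+P (d=11, Q=-462) ⇒ FP; edges |F|=17/6, |P|=49/6
  updated: d(C,FP)=33, d(FP,L)=47/2, d(FP,M)=59/2, d(FP,N)=50, d(FP,U)=48, d(FP,W)=36
2. join M+U (d=10, Q=-745/2) ⇒ MU; edges |M|=53/4, |U|=-13/4
  updated: d(C,MU)=33, d(FP,MU)=135/4, d(L,MU)=87/2, d(MU,N)=31, d(MU,W)=35
3. join FP+L (d=47/2, Q=-993/4) ⇒ FLP; edges |FP|=417/32, |L|=335/32
  updated: d(C,FLP)=53/4, d(FLP,MU)=215/8, d(FLP,N)=109/4, d(FLP,W)=133/4
4. join C+W (d=16, Q=-337/2) ⇒ CW; edges |C|=7/3, |W|=41/3
  updated: d(CW,FLP)=61/4, d(CW,MU)=26, d(CW,N)=27
5. join CW+FLP (d=61/4, Q=-857/8) ⇒ CFLPW; edges |CW|=235/32, |FLP|=253/32
  updated: d(CFLPW,MU)=301/16, d(CFLPW,N)=39/2
6. join CFLPW+MU (d=301/16, Q=-1109/16) ⇒ CFLMPUW; edges |CFLPW|=117/32, |MU|=485/32
  updated: d(CFLMPUW,N)=507/32
7. join CFLMPUW+N (d=507/32) ⇒ CFLMNPUW; edges |CFLMPUW|=507/64, |N|=507/64
final tree: ((((C:7/3,W:41/3):235/32,((F:17/6,P:49/6):417/32,L:335/32):253/32):117/32,(M:53/4,U:-13/4):485/32):507/64,N:507/64)
total length: 3533/32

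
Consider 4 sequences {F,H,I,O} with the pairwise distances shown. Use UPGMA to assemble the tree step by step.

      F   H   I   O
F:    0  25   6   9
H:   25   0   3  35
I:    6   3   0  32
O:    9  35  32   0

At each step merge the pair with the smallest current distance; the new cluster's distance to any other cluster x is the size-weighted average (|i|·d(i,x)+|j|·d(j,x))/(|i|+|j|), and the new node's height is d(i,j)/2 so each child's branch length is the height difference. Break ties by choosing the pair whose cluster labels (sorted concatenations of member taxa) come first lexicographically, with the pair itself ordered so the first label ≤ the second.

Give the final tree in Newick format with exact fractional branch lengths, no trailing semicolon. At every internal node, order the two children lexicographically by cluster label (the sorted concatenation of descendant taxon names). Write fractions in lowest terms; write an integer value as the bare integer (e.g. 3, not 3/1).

((F:9/2,O:9/2):31/4,(H:3/2,I:3/2):43/4)

iteration 1: select H,I (d=3); attach at lengths (3/2, 3/2); label the merged cluster HI
  updated: d(F,HI)=31/2, d(HI,O)=67/2
iteration 2: select F,O (d=9); attach at lengths (9/2, 9/2); label the merged cluster FO
  updated: d(FO,HI)=49/2
iteration 3: select FO,HI (d=49/2); attach at lengths (31/4, 43/4); label the merged cluster FHIO
final tree: ((F:9/2,O:9/2):31/4,(H:3/2,I:3/2):43/4)
total length: 61/2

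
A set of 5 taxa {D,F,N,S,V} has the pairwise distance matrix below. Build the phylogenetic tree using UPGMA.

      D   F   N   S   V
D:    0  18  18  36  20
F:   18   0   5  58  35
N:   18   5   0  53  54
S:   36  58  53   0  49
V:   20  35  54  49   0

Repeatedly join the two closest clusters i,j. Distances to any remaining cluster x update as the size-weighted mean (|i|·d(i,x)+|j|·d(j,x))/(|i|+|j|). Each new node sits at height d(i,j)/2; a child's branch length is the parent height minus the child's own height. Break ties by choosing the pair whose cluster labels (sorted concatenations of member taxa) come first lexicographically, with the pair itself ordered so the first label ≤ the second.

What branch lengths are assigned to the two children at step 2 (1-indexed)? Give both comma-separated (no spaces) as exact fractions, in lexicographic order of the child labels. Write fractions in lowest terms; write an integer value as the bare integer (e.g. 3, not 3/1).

9,13/2

iteration 1: select F,N (d=5); attach at lengths (5/2, 5/2); label the merged cluster FN
  updated: d(D,FN)=18, d(FN,S)=111/2, d(FN,V)=89/2
iteration 2: select D,FN (d=18); attach at lengths (9, 13/2); label the merged cluster DFN
  updated: d(DFN,S)=49, d(DFN,V)=109/3
iteration 3: select DFN,V (d=109/3); attach at lengths (55/6, 109/6); label the merged cluster DFNV
  updated: d(DFNV,S)=49
iteration 4: select DFNV,S (d=49); attach at lengths (19/3, 49/2); label the merged cluster DFNSV
final tree: (((D:9,(F:5/2,N:5/2):13/2):55/6,V:109/6):19/3,S:49/2)
total length: 236/3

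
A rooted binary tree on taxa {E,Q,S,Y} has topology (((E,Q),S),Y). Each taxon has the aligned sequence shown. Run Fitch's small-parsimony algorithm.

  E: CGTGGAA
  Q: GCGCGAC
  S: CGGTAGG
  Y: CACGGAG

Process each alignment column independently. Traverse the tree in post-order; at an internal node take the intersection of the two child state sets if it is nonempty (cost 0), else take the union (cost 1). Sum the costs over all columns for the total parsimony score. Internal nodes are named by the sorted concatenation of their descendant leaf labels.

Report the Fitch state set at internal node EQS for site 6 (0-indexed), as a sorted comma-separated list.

site 0, node EQ: E={C} ∪ Q={G} → {C,G} (+1)
site 0, node EQS: EQ={C,G} ∩ S={C} → {C} (+0)
site 0, node EQSY: EQS={C} ∩ Y={C} → {C} (+0)
site 1, node EQ: E={G} ∪ Q={C} → {C,G} (+1)
site 1, node EQS: EQ={C,G} ∩ S={G} → {G} (+0)
site 1, node EQSY: EQS={G} ∪ Y={A} → {A,G} (+1)
site 2, node EQ: E={T} ∪ Q={G} → {G,T} (+1)
site 2, node EQS: EQ={G,T} ∩ S={G} → {G} (+0)
site 2, node EQSY: EQS={G} ∪ Y={C} → {C,G} (+1)
site 3, node EQ: E={G} ∪ Q={C} → {C,G} (+1)
site 3, node EQS: EQ={C,G} ∪ S={T} → {C,G,T} (+1)
site 3, node EQSY: EQS={C,G,T} ∩ Y={G} → {G} (+0)
site 4, node EQ: E={G} ∩ Q={G} → {G} (+0)
site 4, node EQS: EQ={G} ∪ S={A} → {A,G} (+1)
site 4, node EQSY: EQS={A,G} ∩ Y={G} → {G} (+0)
site 5, node EQ: E={A} ∩ Q={A} → {A} (+0)
site 5, node EQS: EQ={A} ∪ S={G} → {A,G} (+1)
site 5, node EQSY: EQS={A,G} ∩ Y={A} → {A} (+0)
site 6, node EQ: E={A} ∪ Q={C} → {A,C} (+1)
site 6, node EQS: EQ={A,C} ∪ S={G} → {A,C,G} (+1)
site 6, node EQSY: EQS={A,C,G} ∩ Y={G} → {G} (+0)
per-site changes: [1, 2, 2, 2, 1, 1, 2]; total = 11

A,C,G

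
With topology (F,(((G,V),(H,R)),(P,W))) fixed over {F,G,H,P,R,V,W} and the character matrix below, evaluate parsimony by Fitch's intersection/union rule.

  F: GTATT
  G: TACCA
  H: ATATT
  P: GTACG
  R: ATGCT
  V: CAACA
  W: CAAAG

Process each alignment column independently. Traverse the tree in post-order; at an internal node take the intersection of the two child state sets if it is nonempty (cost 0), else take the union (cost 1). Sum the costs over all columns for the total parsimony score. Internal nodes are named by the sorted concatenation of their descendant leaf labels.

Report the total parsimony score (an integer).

site 0, node GV: G={T} ∪ V={C} → {C,T} (+1)
site 0, node HR: H={A} ∩ R={A} → {A} (+0)
site 0, node GHRV: GV={C,T} ∪ HR={A} → {A,C,T} (+1)
site 0, node PW: P={G} ∪ W={C} → {C,G} (+1)
site 0, node GHPRVW: GHRV={A,C,T} ∩ PW={C,G} → {C} (+0)
site 0, node FGHPRVW: F={G} ∪ GHPRVW={C} → {C,G} (+1)
site 1, node GV: G={A} ∩ V={A} → {A} (+0)
site 1, node HR: H={T} ∩ R={T} → {T} (+0)
site 1, node GHRV: GV={A} ∪ HR={T} → {A,T} (+1)
site 1, node PW: P={T} ∪ W={A} → {A,T} (+1)
site 1, node GHPRVW: GHRV={A,T} ∩ PW={A,T} → {A,T} (+0)
site 1, node FGHPRVW: F={T} ∩ GHPRVW={A,T} → {T} (+0)
site 2, node GV: G={C} ∪ V={A} → {A,C} (+1)
site 2, node HR: H={A} ∪ R={G} → {A,G} (+1)
site 2, node GHRV: GV={A,C} ∩ HR={A,G} → {A} (+0)
site 2, node PW: P={A} ∩ W={A} → {A} (+0)
site 2, node GHPRVW: GHRV={A} ∩ PW={A} → {A} (+0)
site 2, node FGHPRVW: F={A} ∩ GHPRVW={A} → {A} (+0)
site 3, node GV: G={C} ∩ V={C} → {C} (+0)
site 3, node HR: H={T} ∪ R={C} → {C,T} (+1)
site 3, node GHRV: GV={C} ∩ HR={C,T} → {C} (+0)
site 3, node PW: P={C} ∪ W={A} → {A,C} (+1)
site 3, node GHPRVW: GHRV={C} ∩ PW={A,C} → {C} (+0)
site 3, node FGHPRVW: F={T} ∪ GHPRVW={C} → {C,T} (+1)
site 4, node GV: G={A} ∩ V={A} → {A} (+0)
site 4, node HR: H={T} ∩ R={T} → {T} (+0)
site 4, node GHRV: GV={A} ∪ HR={T} → {A,T} (+1)
site 4, node PW: P={G} ∩ W={G} → {G} (+0)
site 4, node GHPRVW: GHRV={A,T} ∪ PW={G} → {A,G,T} (+1)
site 4, node FGHPRVW: F={T} ∩ GHPRVW={A,G,T} → {T} (+0)
per-site changes: [4, 2, 2, 3, 2]; total = 13

13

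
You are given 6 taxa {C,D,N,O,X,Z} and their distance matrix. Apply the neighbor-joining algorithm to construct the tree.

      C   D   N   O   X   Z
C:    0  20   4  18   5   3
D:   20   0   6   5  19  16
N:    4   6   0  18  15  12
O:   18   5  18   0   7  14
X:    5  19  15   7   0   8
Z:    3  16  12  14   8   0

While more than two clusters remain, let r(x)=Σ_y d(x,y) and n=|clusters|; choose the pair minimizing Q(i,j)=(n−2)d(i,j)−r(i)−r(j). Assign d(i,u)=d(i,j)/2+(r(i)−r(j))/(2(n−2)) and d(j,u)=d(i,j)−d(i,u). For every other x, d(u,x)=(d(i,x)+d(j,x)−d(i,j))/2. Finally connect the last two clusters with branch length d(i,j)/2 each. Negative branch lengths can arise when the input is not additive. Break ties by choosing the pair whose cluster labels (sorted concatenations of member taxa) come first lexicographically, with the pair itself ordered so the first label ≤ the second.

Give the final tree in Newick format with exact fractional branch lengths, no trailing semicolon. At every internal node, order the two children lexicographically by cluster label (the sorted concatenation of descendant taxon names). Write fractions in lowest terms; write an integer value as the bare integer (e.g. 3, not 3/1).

step 1: merge (D,O) at d=5, Q=-108; branch lengths D→3, O→2; new cluster DO
  updated: d(C,DO)=33/2, d(DO,N)=19/2, d(DO,X)=21/2, d(DO,Z)=25/2
step 2: merge (DO,N) at d=19/2, Q=-61; branch lengths DO→37/6, N→10/3; new cluster DNO
  updated: d(C,DNO)=11/2, d(DNO,X)=8, d(DNO,Z)=15/2
step 3: merge (C,Z) at d=3, Q=-26; branch lengths C→1/4, Z→11/4; new cluster CZ
  updated: d(CZ,DNO)=5, d(CZ,X)=5
step 4: merge (CZ,DNO) at d=5, Q=-18; branch lengths CZ→1, DNO→4; new cluster CDNOZ
  updated: d(CDNOZ,X)=4
step 5: merge (CDNOZ,X) at d=4; branch lengths CDNOZ→2, X→2; new cluster CDNOXZ
final tree: (((C:1/4,Z:11/4):1,((D:3,O:2):37/6,N:10/3):4):2,X:2)
total length: 53/2

(((C:1/4,Z:11/4):1,((D:3,O:2):37/6,N:10/3):4):2,X:2)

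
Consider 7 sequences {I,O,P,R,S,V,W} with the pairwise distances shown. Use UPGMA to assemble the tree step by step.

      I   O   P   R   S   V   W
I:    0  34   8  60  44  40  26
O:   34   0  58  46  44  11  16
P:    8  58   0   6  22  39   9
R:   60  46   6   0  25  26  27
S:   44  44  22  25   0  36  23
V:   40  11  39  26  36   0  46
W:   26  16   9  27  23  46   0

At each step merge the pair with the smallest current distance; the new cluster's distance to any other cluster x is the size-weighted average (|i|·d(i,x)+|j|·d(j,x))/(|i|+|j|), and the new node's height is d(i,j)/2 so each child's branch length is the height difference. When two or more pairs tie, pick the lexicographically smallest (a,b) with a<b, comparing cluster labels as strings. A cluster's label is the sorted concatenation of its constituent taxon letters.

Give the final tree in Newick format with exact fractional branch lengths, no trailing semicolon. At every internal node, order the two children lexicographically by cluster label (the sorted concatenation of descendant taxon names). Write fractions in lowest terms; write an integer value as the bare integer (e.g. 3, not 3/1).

((I:69/4,(((P:3,R:3):6,W:9):8/3,S:35/3):67/12):2,(O:11/2,V:11/2):55/4)

step 1: merge (P,R) at d=6; branch lengths P→3, R→3; new cluster PR
  updated: d(I,PR)=34, d(O,PR)=52, d(PR,S)=47/2, d(PR,V)=65/2, d(PR,W)=18
step 2: merge (O,V) at d=11; branch lengths O→11/2, V→11/2; new cluster OV
  updated: d(I,OV)=37, d(OV,PR)=169/4, d(OV,S)=40, d(OV,W)=31
step 3: merge (PR,W) at d=18; branch lengths PR→6, W→9; new cluster PRW
  updated: d(I,PRW)=94/3, d(OV,PRW)=77/2, d(PRW,S)=70/3
step 4: merge (PRW,S) at d=70/3; branch lengths PRW→8/3, S→35/3; new cluster PRSW
  updated: d(I,PRSW)=69/2, d(OV,PRSW)=311/8
step 5: merge (I,PRSW) at d=69/2; branch lengths I→69/4, PRSW→67/12; new cluster IPRSW
  updated: d(IPRSW,OV)=77/2
step 6: merge (IPRSW,OV) at d=77/2; branch lengths IPRSW→2, OV→55/4; new cluster IOPRSVW
final tree: ((I:69/4,(((P:3,R:3):6,W:9):8/3,S:35/3):67/12):2,(O:11/2,V:11/2):55/4)
total length: 1019/12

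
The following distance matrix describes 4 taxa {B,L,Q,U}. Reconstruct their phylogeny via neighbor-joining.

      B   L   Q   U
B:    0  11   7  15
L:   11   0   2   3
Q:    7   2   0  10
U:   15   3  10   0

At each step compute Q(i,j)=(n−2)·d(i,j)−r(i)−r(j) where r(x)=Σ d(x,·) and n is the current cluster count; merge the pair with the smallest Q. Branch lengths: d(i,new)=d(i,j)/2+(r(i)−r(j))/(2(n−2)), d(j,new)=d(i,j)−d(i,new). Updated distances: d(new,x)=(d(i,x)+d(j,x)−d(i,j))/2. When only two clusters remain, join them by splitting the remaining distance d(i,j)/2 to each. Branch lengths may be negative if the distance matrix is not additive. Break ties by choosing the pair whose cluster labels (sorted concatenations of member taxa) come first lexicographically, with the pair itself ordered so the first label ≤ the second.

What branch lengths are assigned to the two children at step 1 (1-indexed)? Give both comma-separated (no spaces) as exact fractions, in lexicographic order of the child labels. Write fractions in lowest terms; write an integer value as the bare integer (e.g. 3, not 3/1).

7,0

1. join B+Q (d=7, Q=-38) ⇒ BQ; edges |B|=7, |Q|=0
  updated: d(BQ,L)=3, d(BQ,U)=9
2. join BQ+L (d=3, Q=-15) ⇒ BLQ; edges |BQ|=9/2, |L|=-3/2
  updated: d(BLQ,U)=9/2
3. join BLQ+U (d=9/2) ⇒ BLQU; edges |BLQ|=9/4, |U|=9/4
final tree: (((B:7,Q:0):9/2,L:-3/2):9/4,U:9/4)
total length: 29/2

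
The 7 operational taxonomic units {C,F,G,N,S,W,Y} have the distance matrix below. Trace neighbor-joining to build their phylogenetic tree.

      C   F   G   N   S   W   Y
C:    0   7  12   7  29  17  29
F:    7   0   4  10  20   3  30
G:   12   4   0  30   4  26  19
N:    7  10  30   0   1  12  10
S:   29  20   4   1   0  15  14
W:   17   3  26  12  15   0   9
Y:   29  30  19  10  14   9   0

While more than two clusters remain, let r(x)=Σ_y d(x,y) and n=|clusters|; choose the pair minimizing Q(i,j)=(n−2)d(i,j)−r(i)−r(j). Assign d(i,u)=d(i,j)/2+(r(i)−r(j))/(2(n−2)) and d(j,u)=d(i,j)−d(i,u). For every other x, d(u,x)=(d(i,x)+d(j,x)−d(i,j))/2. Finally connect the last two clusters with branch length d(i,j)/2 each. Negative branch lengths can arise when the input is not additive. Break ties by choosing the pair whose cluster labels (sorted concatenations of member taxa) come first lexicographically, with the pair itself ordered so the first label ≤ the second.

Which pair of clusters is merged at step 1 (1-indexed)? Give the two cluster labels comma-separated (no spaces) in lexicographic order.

1. join G+S (d=4, Q=-158) ⇒ GS; edges |G|=16/5, |S|=4/5
  updated: d(C,GS)=37/2, d(F,GS)=10, d(GS,N)=27/2, d(GS,W)=37/2, d(GS,Y)=29/2
2. join W+Y (d=9, Q=-116) ⇒ WY; edges |W|=3/8, |Y|=69/8
  updated: d(C,WY)=37/2, d(F,WY)=12, d(GS,WY)=12, d(N,WY)=13/2
3. join C+F (d=7, Q=-69) ⇒ CF; edges |C|=11/2, |F|=3/2
  updated: d(CF,GS)=43/4, d(CF,N)=5, d(CF,WY)=47/4
4. join CF+N (d=5, Q=-85/2) ⇒ CFN; edges |CF|=25/8, |N|=15/8
  updated: d(CFN,GS)=77/8, d(CFN,WY)=53/8
5. join CFN+GS (d=77/8, Q=-113/4) ⇒ CFGNS; edges |CFN|=17/8, |GS|=15/2
  updated: d(CFGNS,WY)=9/2
6. join CFGNS+WY (d=9/2) ⇒ CFGNSWY; edges |CFGNS|=9/4, |WY|=9/4
final tree: ((((C:11/2,F:3/2):25/8,N:15/8):17/8,(G:16/5,S:4/5):15/2):9/4,(W:3/8,Y:69/8):9/4)
total length: 313/8

G,S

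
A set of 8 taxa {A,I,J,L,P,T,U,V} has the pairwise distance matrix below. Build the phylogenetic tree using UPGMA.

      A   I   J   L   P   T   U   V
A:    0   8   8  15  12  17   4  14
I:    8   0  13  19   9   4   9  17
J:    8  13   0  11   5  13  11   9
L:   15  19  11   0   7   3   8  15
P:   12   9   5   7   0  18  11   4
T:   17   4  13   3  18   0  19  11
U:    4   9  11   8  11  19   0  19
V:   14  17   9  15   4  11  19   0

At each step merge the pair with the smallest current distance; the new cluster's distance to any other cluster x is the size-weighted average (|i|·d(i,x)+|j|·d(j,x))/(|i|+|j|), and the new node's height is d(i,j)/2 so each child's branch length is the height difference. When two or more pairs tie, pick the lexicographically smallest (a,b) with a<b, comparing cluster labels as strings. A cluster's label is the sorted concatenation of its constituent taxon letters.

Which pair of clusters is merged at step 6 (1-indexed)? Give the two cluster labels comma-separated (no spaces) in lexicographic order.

1. join L+T (d=3) ⇒ LT; edges |L|=3/2, |T|=3/2
  updated: d(A,LT)=16, d(I,LT)=23/2, d(J,LT)=12, d(LT,P)=25/2, d(LT,U)=27/2, d(LT,V)=13
2. join A+U (d=4) ⇒ AU; edges |A|=2, |U|=2
  updated: d(AU,I)=17/2, d(AU,J)=19/2, d(AU,LT)=59/4, d(AU,P)=23/2, d(AU,V)=33/2
3. join P+V (d=4) ⇒ PV; edges |P|=2, |V|=2
  updated: d(AU,PV)=14, d(I,PV)=13, d(J,PV)=7, d(LT,PV)=51/4
4. join J+PV (d=7) ⇒ JPV; edges |J|=7/2, |PV|=3/2
  updated: d(AU,JPV)=25/2, d(I,JPV)=13, d(JPV,LT)=25/2
5. join AU+I (d=17/2) ⇒ AIU; edges |AU|=9/4, |I|=17/4
  updated: d(AIU,JPV)=38/3, d(AIU,LT)=41/3
6. join JPV+LT (d=25/2) ⇒ JLPTV; edges |JPV|=11/4, |LT|=19/4
  updated: d(AIU,JLPTV)=196/15
7. join AIU+JLPTV (d=196/15) ⇒ AIJLPTUV; edges |AIU|=137/60, |JLPTV|=17/60
final tree: (((A:2,U:2):9/4,I:17/4):137/60,((J:7/2,(P:2,V:2):3/2):11/4,(L:3/2,T:3/2):19/4):17/60)
total length: 977/30

JPV,LT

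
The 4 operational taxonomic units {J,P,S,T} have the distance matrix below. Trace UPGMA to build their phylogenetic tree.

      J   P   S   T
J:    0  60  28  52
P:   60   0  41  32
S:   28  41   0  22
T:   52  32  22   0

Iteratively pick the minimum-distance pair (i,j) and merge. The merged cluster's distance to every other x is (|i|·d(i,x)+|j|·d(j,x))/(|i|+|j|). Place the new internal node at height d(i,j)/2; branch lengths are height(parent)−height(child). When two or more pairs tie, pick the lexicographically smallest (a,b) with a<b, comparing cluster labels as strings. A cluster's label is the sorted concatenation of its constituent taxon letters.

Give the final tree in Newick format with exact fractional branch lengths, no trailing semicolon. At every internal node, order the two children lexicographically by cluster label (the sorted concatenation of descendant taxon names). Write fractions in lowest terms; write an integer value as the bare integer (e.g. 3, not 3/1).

(J:70/3,(P:73/4,(S:11,T:11):29/4):61/12)

iteration 1: select S,T (d=22); attach at lengths (11, 11); label the merged cluster ST
  updated: d(J,ST)=40, d(P,ST)=73/2
iteration 2: select P,ST (d=73/2); attach at lengths (73/4, 29/4); label the merged cluster PST
  updated: d(J,PST)=140/3
iteration 3: select J,PST (d=140/3); attach at lengths (70/3, 61/12); label the merged cluster JPST
final tree: (J:70/3,(P:73/4,(S:11,T:11):29/4):61/12)
total length: 911/12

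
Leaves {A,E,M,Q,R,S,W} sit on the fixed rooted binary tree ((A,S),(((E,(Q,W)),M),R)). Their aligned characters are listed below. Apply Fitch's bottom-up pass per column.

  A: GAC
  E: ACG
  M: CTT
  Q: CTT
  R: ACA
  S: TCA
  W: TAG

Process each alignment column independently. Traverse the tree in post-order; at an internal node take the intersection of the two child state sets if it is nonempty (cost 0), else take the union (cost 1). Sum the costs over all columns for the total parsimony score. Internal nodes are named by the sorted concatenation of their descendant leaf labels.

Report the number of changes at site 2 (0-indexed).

site 0, node AS: A={G} ∪ S={T} → {G,T} (+1)
site 0, node QW: Q={C} ∪ W={T} → {C,T} (+1)
site 0, node EQW: E={A} ∪ QW={C,T} → {A,C,T} (+1)
site 0, node EMQW: EQW={A,C,T} ∩ M={C} → {C} (+0)
site 0, node EMQRW: EMQW={C} ∪ R={A} → {A,C} (+1)
site 0, node AEMQRSW: AS={G,T} ∪ EMQRW={A,C} → {A,C,G,T} (+1)
site 1, node AS: A={A} ∪ S={C} → {A,C} (+1)
site 1, node QW: Q={T} ∪ W={A} → {A,T} (+1)
site 1, node EQW: E={C} ∪ QW={A,T} → {A,C,T} (+1)
site 1, node EMQW: EQW={A,C,T} ∩ M={T} → {T} (+0)
site 1, node EMQRW: EMQW={T} ∪ R={C} → {C,T} (+1)
site 1, node AEMQRSW: AS={A,C} ∩ EMQRW={C,T} → {C} (+0)
site 2, node AS: A={C} ∪ S={A} → {A,C} (+1)
site 2, node QW: Q={T} ∪ W={G} → {G,T} (+1)
site 2, node EQW: E={G} ∩ QW={G,T} → {G} (+0)
site 2, node EMQW: EQW={G} ∪ M={T} → {G,T} (+1)
site 2, node EMQRW: EMQW={G,T} ∪ R={A} → {A,G,T} (+1)
site 2, node AEMQRSW: AS={A,C} ∩ EMQRW={A,G,T} → {A} (+0)
per-site changes: [5, 4, 4]; total = 13

4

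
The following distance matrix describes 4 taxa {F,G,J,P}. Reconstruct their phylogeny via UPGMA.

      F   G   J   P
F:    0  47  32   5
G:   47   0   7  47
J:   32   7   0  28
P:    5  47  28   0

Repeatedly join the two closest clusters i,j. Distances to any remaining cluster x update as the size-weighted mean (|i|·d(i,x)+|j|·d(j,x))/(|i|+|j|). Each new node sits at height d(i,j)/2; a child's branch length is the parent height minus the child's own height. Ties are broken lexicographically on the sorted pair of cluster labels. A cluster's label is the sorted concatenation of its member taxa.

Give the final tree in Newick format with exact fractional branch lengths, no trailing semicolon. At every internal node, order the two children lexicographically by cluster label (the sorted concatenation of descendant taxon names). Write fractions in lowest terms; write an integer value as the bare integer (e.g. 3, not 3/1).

step 1: merge (F,P) at d=5; branch lengths F→5/2, P→5/2; new cluster FP
  updated: d(FP,G)=47, d(FP,J)=30
step 2: merge (G,J) at d=7; branch lengths G→7/2, J→7/2; new cluster GJ
  updated: d(FP,GJ)=77/2
step 3: merge (FP,GJ) at d=77/2; branch lengths FP→67/4, GJ→63/4; new cluster FGJP
final tree: ((F:5/2,P:5/2):67/4,(G:7/2,J:7/2):63/4)
total length: 89/2

((F:5/2,P:5/2):67/4,(G:7/2,J:7/2):63/4)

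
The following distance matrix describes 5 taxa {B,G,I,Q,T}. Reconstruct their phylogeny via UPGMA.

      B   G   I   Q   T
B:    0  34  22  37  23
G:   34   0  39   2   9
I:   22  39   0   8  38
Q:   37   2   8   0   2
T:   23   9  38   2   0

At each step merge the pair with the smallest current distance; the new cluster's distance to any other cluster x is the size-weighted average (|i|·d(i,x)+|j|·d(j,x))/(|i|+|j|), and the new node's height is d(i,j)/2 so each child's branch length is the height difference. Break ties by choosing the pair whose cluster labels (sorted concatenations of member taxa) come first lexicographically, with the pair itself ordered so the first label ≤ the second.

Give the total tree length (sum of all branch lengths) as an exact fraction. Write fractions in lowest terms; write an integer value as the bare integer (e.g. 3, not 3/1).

535/12

1. join G+Q (d=2) ⇒ GQ; edges |G|=1, |Q|=1
  updated: d(B,GQ)=71/2, d(GQ,I)=47/2, d(GQ,T)=11/2
2. join GQ+T (d=11/2) ⇒ GQT; edges |GQ|=7/4, |T|=11/4
  updated: d(B,GQT)=94/3, d(GQT,I)=85/3
3. join B+I (d=22) ⇒ BI; edges |B|=11, |I|=11
  updated: d(BI,GQT)=179/6
4. join BI+GQT (d=179/6) ⇒ BGIQT; edges |BI|=47/12, |GQT|=73/6
final tree: ((B:11,I:11):47/12,((G:1,Q:1):7/4,T:11/4):73/6)
total length: 535/12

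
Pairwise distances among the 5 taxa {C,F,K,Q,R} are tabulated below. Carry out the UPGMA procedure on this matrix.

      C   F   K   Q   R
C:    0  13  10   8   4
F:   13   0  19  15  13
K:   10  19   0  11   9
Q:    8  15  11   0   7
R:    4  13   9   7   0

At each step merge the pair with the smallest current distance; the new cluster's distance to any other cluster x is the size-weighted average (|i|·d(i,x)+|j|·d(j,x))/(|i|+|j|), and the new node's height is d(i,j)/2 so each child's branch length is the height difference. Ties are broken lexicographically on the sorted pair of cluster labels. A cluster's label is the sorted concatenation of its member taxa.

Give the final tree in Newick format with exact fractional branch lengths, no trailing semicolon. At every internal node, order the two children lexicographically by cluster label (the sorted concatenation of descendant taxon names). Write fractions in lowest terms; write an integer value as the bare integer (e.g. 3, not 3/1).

((((C:2,R:2):7/4,Q:15/4):5/4,K:5):5/2,F:15/2)

iteration 1: select C,R (d=4); attach at lengths (2, 2); label the merged cluster CR
  updated: d(CR,F)=13, d(CR,K)=19/2, d(CR,Q)=15/2
iteration 2: select CR,Q (d=15/2); attach at lengths (7/4, 15/4); label the merged cluster CQR
  updated: d(CQR,F)=41/3, d(CQR,K)=10
iteration 3: select CQR,K (d=10); attach at lengths (5/4, 5); label the merged cluster CKQR
  updated: d(CKQR,F)=15
iteration 4: select CKQR,F (d=15); attach at lengths (5/2, 15/2); label the merged cluster CFKQR
final tree: ((((C:2,R:2):7/4,Q:15/4):5/4,K:5):5/2,F:15/2)
total length: 103/4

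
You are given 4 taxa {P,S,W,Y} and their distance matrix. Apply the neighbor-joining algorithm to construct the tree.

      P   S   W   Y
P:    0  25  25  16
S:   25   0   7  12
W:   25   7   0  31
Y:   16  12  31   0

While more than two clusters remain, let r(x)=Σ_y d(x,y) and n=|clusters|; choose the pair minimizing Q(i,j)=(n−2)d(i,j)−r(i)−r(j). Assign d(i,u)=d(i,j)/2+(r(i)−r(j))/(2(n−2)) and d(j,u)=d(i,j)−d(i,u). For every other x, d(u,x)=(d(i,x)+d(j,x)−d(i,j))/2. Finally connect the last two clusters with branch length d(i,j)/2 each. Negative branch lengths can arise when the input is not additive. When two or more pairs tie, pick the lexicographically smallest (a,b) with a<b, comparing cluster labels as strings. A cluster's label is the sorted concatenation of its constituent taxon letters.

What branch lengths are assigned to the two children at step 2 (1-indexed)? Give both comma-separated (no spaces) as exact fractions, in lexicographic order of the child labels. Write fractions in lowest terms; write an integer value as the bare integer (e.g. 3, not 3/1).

1. join P+Y (d=16, Q=-93) ⇒ PY; edges |P|=39/4, |Y|=25/4
  updated: d(PY,S)=21/2, d(PY,W)=20
2. join PY+S (d=21/2, Q=-75/2) ⇒ PSY; edges |PY|=47/4, |S|=-5/4
  updated: d(PSY,W)=33/4
3. join PSY+W (d=33/4) ⇒ PSWY; edges |PSY|=33/8, |W|=33/8
final tree: (((P:39/4,Y:25/4):47/4,S:-5/4):33/8,W:33/8)
total length: 139/4

47/4,-5/4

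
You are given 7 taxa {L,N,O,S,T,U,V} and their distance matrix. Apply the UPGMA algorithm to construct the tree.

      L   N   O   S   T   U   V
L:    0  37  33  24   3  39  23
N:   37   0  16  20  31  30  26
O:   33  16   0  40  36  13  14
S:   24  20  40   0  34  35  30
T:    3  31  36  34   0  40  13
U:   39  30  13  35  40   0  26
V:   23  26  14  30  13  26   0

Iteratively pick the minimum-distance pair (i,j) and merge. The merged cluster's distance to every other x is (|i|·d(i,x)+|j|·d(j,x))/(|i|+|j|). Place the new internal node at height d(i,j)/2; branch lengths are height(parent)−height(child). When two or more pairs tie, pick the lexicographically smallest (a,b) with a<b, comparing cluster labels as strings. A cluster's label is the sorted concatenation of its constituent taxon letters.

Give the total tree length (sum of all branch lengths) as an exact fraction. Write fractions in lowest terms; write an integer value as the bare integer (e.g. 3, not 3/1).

1751/24

iteration 1: select L,T (d=3); attach at lengths (3/2, 3/2); label the merged cluster LT
  updated: d(LT,N)=34, d(LT,O)=69/2, d(LT,S)=29, d(LT,U)=79/2, d(LT,V)=18
iteration 2: select O,U (d=13); attach at lengths (13/2, 13/2); label the merged cluster OU
  updated: d(LT,OU)=37, d(N,OU)=23, d(OU,S)=75/2, d(OU,V)=20
iteration 3: select LT,V (d=18); attach at lengths (15/2, 9); label the merged cluster LTV
  updated: d(LTV,N)=94/3, d(LTV,OU)=94/3, d(LTV,S)=88/3
iteration 4: select N,S (d=20); attach at lengths (10, 10); label the merged cluster NS
  updated: d(LTV,NS)=91/3, d(NS,OU)=121/4
iteration 5: select NS,OU (d=121/4); attach at lengths (41/8, 69/8); label the merged cluster NOSU
  updated: d(LTV,NOSU)=185/6
iteration 6: select LTV,NOSU (d=185/6); attach at lengths (77/12, 7/24); label the merged cluster LNOSTUV
final tree: (((L:3/2,T:3/2):15/2,V:9):77/12,((N:10,S:10):41/8,(O:13/2,U:13/2):69/8):7/24)
total length: 1751/24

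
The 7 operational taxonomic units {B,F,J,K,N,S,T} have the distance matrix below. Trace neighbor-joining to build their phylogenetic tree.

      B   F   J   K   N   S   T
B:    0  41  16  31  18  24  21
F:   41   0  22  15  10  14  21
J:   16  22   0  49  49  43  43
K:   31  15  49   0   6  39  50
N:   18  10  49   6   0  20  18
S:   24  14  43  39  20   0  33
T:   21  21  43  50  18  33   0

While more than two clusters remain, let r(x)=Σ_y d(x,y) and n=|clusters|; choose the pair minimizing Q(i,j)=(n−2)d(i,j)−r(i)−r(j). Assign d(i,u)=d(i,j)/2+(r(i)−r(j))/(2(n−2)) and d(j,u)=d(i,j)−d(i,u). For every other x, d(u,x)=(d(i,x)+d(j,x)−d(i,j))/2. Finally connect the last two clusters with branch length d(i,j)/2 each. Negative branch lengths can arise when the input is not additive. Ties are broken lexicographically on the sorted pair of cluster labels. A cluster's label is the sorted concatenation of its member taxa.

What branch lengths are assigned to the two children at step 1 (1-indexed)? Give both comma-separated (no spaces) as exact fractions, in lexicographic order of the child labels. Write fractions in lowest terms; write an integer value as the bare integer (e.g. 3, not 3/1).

1. join B+J (d=16, Q=-293) ⇒ BJ; edges |B|=9/10, |J|=151/10
  updated: d(BJ,F)=47/2, d(BJ,K)=32, d(BJ,N)=51/2, d(BJ,S)=51/2, d(BJ,T)=24
2. join K+N (d=6, Q=-395/2) ⇒ KN; edges |K|=173/16, |N|=-77/16
  updated: d(BJ,KN)=103/4, d(F,KN)=19/2, d(KN,S)=53/2, d(KN,T)=31
3. join BJ+T (d=24, Q=-543/4) ⇒ BJT; edges |BJ|=247/24, |T|=329/24
  updated: d(BJT,F)=41/4, d(BJT,KN)=131/8, d(BJT,S)=69/4
4. join BJT+S (d=69/4, Q=-537/8) ⇒ BJST; edges |BJT|=165/32, |S|=387/32
  updated: d(BJST,F)=7/2, d(BJST,KN)=205/16
5. join BJST+F (d=7/2, Q=-413/16) ⇒ BFJST; edges |BJST|=109/32, |F|=3/32
  updated: d(BFJST,KN)=301/32
6. join BFJST+KN (d=301/32) ⇒ BFJKNST; edges |BFJST|=301/64, |KN|=301/64
final tree: (((((B:9/10,J:151/10):247/24,T:329/24):165/32,S:387/32):109/32,F:3/32):301/64,(K:173/16,N:-77/16):301/64)
total length: 2437/32

9/10,151/10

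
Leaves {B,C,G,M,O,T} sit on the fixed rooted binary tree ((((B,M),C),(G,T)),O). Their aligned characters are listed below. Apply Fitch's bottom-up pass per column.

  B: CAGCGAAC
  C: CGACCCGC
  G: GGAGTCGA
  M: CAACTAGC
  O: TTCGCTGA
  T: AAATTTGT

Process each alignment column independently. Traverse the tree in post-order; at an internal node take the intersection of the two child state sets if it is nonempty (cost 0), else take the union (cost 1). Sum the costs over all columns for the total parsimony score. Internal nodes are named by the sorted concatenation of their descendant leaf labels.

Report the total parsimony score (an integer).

[col 0] BM: children B:{C}, M:{C} ∩→ {C}; cost 0
[col 0] BCM: children BM:{C}, C:{C} ∩→ {C}; cost 0
[col 0] GT: children G:{G}, T:{A} ∪→ {A,G}; cost 1
[col 0] BCGMT: children BCM:{C}, GT:{A,G} ∪→ {A,C,G}; cost 1
[col 0] BCGMOT: children BCGMT:{A,C,G}, O:{T} ∪→ {A,C,G,T}; cost 1
[col 1] BM: children B:{A}, M:{A} ∩→ {A}; cost 0
[col 1] BCM: children BM:{A}, C:{G} ∪→ {A,G}; cost 1
[col 1] GT: children G:{G}, T:{A} ∪→ {A,G}; cost 1
[col 1] BCGMT: children BCM:{A,G}, GT:{A,G} ∩→ {A,G}; cost 0
[col 1] BCGMOT: children BCGMT:{A,G}, O:{T} ∪→ {A,G,T}; cost 1
[col 2] BM: children B:{G}, M:{A} ∪→ {A,G}; cost 1
[col 2] BCM: children BM:{A,G}, C:{A} ∩→ {A}; cost 0
[col 2] GT: children G:{A}, T:{A} ∩→ {A}; cost 0
[col 2] BCGMT: children BCM:{A}, GT:{A} ∩→ {A}; cost 0
[col 2] BCGMOT: children BCGMT:{A}, O:{C} ∪→ {A,C}; cost 1
[col 3] BM: children B:{C}, M:{C} ∩→ {C}; cost 0
[col 3] BCM: children BM:{C}, C:{C} ∩→ {C}; cost 0
[col 3] GT: children G:{G}, T:{T} ∪→ {G,T}; cost 1
[col 3] BCGMT: children BCM:{C}, GT:{G,T} ∪→ {C,G,T}; cost 1
[col 3] BCGMOT: children BCGMT:{C,G,T}, O:{G} ∩→ {G}; cost 0
[col 4] BM: children B:{G}, M:{T} ∪→ {G,T}; cost 1
[col 4] BCM: children BM:{G,T}, C:{C} ∪→ {C,G,T}; cost 1
[col 4] GT: children G:{T}, T:{T} ∩→ {T}; cost 0
[col 4] BCGMT: children BCM:{C,G,T}, GT:{T} ∩→ {T}; cost 0
[col 4] BCGMOT: children BCGMT:{T}, O:{C} ∪→ {C,T}; cost 1
[col 5] BM: children B:{A}, M:{A} ∩→ {A}; cost 0
[col 5] BCM: children BM:{A}, C:{C} ∪→ {A,C}; cost 1
[col 5] GT: children G:{C}, T:{T} ∪→ {C,T}; cost 1
[col 5] BCGMT: children BCM:{A,C}, GT:{C,T} ∩→ {C}; cost 0
[col 5] BCGMOT: children BCGMT:{C}, O:{T} ∪→ {C,T}; cost 1
[col 6] BM: children B:{A}, M:{G} ∪→ {A,G}; cost 1
[col 6] BCM: children BM:{A,G}, C:{G} ∩→ {G}; cost 0
[col 6] GT: children G:{G}, T:{G} ∩→ {G}; cost 0
[col 6] BCGMT: children BCM:{G}, GT:{G} ∩→ {G}; cost 0
[col 6] BCGMOT: children BCGMT:{G}, O:{G} ∩→ {G}; cost 0
[col 7] BM: children B:{C}, M:{C} ∩→ {C}; cost 0
[col 7] BCM: children BM:{C}, C:{C} ∩→ {C}; cost 0
[col 7] GT: children G:{A}, T:{T} ∪→ {A,T}; cost 1
[col 7] BCGMT: children BCM:{C}, GT:{A,T} ∪→ {A,C,T}; cost 1
[col 7] BCGMOT: children BCGMT:{A,C,T}, O:{A} ∩→ {A}; cost 0
per-site changes: [3, 3, 2, 2, 3, 3, 1, 2]; total = 19

19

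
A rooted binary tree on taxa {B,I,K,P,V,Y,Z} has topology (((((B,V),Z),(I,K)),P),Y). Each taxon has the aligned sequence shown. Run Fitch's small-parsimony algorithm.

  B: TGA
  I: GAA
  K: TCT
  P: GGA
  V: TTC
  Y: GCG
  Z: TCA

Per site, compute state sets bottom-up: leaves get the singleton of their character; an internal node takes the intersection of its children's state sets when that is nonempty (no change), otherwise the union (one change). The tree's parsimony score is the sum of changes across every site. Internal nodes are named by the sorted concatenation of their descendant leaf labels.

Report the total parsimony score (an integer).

[col 0] BV: children B:{T}, V:{T} ∩→ {T}; cost 0
[col 0] BVZ: children BV:{T}, Z:{T} ∩→ {T}; cost 0
[col 0] IK: children I:{G}, K:{T} ∪→ {G,T}; cost 1
[col 0] BIKVZ: children BVZ:{T}, IK:{G,T} ∩→ {T}; cost 0
[col 0] BIKPVZ: children BIKVZ:{T}, P:{G} ∪→ {G,T}; cost 1
[col 0] BIKPVYZ: children BIKPVZ:{G,T}, Y:{G} ∩→ {G}; cost 0
[col 1] BV: children B:{G}, V:{T} ∪→ {G,T}; cost 1
[col 1] BVZ: children BV:{G,T}, Z:{C} ∪→ {C,G,T}; cost 1
[col 1] IK: children I:{A}, K:{C} ∪→ {A,C}; cost 1
[col 1] BIKVZ: children BVZ:{C,G,T}, IK:{A,C} ∩→ {C}; cost 0
[col 1] BIKPVZ: children BIKVZ:{C}, P:{G} ∪→ {C,G}; cost 1
[col 1] BIKPVYZ: children BIKPVZ:{C,G}, Y:{C} ∩→ {C}; cost 0
[col 2] BV: children B:{A}, V:{C} ∪→ {A,C}; cost 1
[col 2] BVZ: children BV:{A,C}, Z:{A} ∩→ {A}; cost 0
[col 2] IK: children I:{A}, K:{T} ∪→ {A,T}; cost 1
[col 2] BIKVZ: children BVZ:{A}, IK:{A,T} ∩→ {A}; cost 0
[col 2] BIKPVZ: children BIKVZ:{A}, P:{A} ∩→ {A}; cost 0
[col 2] BIKPVYZ: children BIKPVZ:{A}, Y:{G} ∪→ {A,G}; cost 1
per-site changes: [2, 4, 3]; total = 9

9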